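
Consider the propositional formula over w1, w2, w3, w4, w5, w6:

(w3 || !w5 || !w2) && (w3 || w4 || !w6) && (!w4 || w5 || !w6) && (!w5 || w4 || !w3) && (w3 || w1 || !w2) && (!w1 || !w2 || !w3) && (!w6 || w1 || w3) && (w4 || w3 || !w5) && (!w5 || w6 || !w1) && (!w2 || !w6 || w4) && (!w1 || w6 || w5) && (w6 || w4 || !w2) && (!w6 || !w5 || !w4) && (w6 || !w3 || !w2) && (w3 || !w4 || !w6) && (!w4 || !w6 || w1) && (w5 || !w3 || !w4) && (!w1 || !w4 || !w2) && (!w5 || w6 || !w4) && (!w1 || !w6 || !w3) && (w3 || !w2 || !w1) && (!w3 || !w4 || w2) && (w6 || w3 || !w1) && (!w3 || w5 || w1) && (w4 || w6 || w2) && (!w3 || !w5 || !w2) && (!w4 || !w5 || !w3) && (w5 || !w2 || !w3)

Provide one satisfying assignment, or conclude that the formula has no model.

w1 ↦ false, w2 ↦ false, w3 ↦ false, w4 ↦ true, w5 ↦ false, w6 ↦ false

Try w3 = false.
Try w5 = false.
Try w4 = true.
Unit clause (!w6) forces w6 = false.
Unit clause (!w1) forces w1 = false.
Unit clause (!w2) forces w2 = false.
This assignment satisfies each clause.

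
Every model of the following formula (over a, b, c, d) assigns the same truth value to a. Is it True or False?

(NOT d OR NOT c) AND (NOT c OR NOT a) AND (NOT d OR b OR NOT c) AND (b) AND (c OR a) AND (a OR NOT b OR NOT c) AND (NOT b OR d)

Suppose a = false.
The clause (b) is unit, so b = true.
The clause (c) is unit, so c = true.
But (NOT c) is also a unit clause — contradiction.
So every satisfying assignment has a = True.

True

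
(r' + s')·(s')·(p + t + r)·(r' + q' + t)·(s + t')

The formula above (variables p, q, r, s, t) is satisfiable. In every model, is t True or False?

Suppose t = 1.
Unit clause (s') forces s = 0.
But (s) is also a unit clause — contradiction.
So every satisfying assignment has t = False.

False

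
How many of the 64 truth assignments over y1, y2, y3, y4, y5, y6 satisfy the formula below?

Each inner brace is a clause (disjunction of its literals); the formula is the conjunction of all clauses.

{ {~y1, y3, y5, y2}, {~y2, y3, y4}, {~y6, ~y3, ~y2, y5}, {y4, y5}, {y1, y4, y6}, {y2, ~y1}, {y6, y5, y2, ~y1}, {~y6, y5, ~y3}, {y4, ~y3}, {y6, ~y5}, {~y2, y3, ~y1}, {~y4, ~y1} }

There are 2^6 = 64 truth assignments over (y1, y2, y3, y4, y5, y6).
Split on y4. With y4 = 1, the clauses containing y4 are satisfied and ~y4 drops from the rest; 10 of the 2^5 = 32 assignments to the other variables satisfy what remains.
With y4 = 0, by the same count on the reduced clause set, 1 assignment works.
(One model: y1=F, y2=F, y3=F, y4=F, y5=T, y6=T.)
Total: 10 + 1 = 11.

11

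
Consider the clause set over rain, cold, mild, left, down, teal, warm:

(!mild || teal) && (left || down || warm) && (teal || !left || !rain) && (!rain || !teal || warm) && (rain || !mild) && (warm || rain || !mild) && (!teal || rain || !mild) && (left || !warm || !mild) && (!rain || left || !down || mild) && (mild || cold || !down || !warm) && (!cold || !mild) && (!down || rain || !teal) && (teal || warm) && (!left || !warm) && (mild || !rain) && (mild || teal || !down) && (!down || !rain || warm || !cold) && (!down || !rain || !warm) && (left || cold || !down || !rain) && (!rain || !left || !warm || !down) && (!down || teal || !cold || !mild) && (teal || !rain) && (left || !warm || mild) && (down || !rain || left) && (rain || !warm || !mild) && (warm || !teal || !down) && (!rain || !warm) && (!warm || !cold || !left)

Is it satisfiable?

Branch on mild: set mild = false.
From the singleton clause (!rain), rain = false.
Branch on down: set down = false.
Branch on left: set left = true.
From the singleton clause (!warm), warm = false.
From the singleton clause (teal), teal = true.
No clause remains; cold is free.
A satisfying assignment: rain: false,  cold: false,  mild: false,  left: true,  down: false,  teal: true,  warm: false.

Yes, satisfiable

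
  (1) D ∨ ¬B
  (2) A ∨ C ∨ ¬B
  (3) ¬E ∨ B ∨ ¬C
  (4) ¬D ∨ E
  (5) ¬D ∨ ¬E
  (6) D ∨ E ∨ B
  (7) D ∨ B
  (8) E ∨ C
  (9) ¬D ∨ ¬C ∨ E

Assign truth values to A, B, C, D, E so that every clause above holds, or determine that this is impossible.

UNSATISFIABLE

Case D = True:
From the singleton clause (E), E = True.
That conflicts with the unit clause (¬E).
That branch fails; take D = False instead.
From the singleton clause (¬B), B = False.
That conflicts with the unit clause (B).
Neither D = True nor D = False works.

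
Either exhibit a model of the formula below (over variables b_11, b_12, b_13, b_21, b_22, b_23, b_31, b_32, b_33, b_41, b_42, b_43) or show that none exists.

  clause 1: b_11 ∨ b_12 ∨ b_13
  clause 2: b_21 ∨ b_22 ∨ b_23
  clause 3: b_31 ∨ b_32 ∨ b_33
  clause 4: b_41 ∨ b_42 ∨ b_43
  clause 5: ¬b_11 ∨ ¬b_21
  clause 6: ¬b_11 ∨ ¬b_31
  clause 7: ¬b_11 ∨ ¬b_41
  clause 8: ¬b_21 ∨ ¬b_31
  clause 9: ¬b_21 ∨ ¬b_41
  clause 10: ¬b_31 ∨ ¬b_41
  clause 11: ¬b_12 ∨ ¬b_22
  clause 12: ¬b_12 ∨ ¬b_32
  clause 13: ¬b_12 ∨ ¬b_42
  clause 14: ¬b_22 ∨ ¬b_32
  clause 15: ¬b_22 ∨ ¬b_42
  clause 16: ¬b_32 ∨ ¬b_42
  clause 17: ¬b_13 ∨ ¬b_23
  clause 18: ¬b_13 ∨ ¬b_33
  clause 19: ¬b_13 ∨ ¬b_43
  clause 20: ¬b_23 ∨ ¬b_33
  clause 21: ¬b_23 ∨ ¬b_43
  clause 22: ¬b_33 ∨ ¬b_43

Try b_11 = False.
Try b_12 = True.
The clause (¬b_22) is unit, so b_22 = False.
The clause (¬b_32) is unit, so b_32 = False.
The clause (¬b_42) is unit, so b_42 = False.
Try b_21 = True.
The clause (¬b_31) is unit, so b_31 = False.
The clause (b_33) is unit, so b_33 = True.
The clause (¬b_41) is unit, so b_41 = False.
The clause (b_43) is unit, so b_43 = True.
Now (¬b_43) is unsatisfied and unit — conflict.
Backtrack on b_21: now try b_21 = False.
The clause (b_23) is unit, so b_23 = True.
The clause (¬b_13) is unit, so b_13 = False.
The clause (¬b_33) is unit, so b_33 = False.
The clause (b_31) is unit, so b_31 = True.
The clause (¬b_41) is unit, so b_41 = False.
The clause (b_43) is unit, so b_43 = True.
Now (¬b_43) is unsatisfied and unit — conflict.
Either choice for b_21 ends in contradiction.
Backtrack on b_12: now try b_12 = False.
The clause (b_13) is unit, so b_13 = True.
The clause (¬b_23) is unit, so b_23 = False.
The clause (¬b_33) is unit, so b_33 = False.
The clause (¬b_43) is unit, so b_43 = False.
Try b_21 = True.
The clause (¬b_31) is unit, so b_31 = False.
The clause (b_32) is unit, so b_32 = True.
The clause (¬b_41) is unit, so b_41 = False.
The clause (b_42) is unit, so b_42 = True.
Now (¬b_42) is unsatisfied and unit — conflict.
Backtrack on b_21: now try b_21 = False.
The clause (b_22) is unit, so b_22 = True.
The clause (¬b_32) is unit, so b_32 = False.
The clause (b_31) is unit, so b_31 = True.
The clause (¬b_41) is unit, so b_41 = False.
The clause (b_42) is unit, so b_42 = True.
Now (¬b_42) is unsatisfied and unit — conflict.
Either choice for b_21 ends in contradiction.
Either choice for b_12 ends in contradiction.
Backtrack on b_11: now try b_11 = True.
The clause (¬b_21) is unit, so b_21 = False.
The clause (¬b_31) is unit, so b_31 = False.
The clause (¬b_41) is unit, so b_41 = False.
Try b_22 = True.
The clause (¬b_12) is unit, so b_12 = False.
The clause (¬b_32) is unit, so b_32 = False.
The clause (b_33) is unit, so b_33 = True.
The clause (¬b_42) is unit, so b_42 = False.
The clause (b_43) is unit, so b_43 = True.
Now (¬b_43) is unsatisfied and unit — conflict.
Backtrack on b_22: now try b_22 = False.
The clause (b_23) is unit, so b_23 = True.
The clause (¬b_13) is unit, so b_13 = False.
The clause (¬b_33) is unit, so b_33 = False.
The clause (b_32) is unit, so b_32 = True.
The clause (¬b_12) is unit, so b_12 = False.
The clause (¬b_42) is unit, so b_42 = False.
The clause (b_43) is unit, so b_43 = True.
Now (¬b_43) is unsatisfied and unit — conflict.
Either choice for b_22 ends in contradiction.
Either choice for b_11 ends in contradiction.

UNSATISFIABLE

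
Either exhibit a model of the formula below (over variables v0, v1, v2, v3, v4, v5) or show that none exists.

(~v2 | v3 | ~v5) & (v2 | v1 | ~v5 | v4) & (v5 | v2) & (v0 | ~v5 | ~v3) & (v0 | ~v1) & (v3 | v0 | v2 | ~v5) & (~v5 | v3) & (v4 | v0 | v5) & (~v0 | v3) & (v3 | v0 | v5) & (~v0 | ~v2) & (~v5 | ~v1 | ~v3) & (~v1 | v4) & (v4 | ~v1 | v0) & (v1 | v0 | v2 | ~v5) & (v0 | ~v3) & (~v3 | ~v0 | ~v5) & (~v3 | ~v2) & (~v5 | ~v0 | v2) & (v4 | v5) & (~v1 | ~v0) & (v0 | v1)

Branch on v5: set v5 = 1.
Unit clause (v3) forces v3 = 1.
Unit clause (v0) forces v0 = 1.
But (~v0) is also a unit clause — contradiction.
Backtrack on v5: now try v5 = 0.
Unit clause (v2) forces v2 = 1.
Unit clause (~v0) forces v0 = 0.
Unit clause (~v1) forces v1 = 0.
But (v1) is also a unit clause — contradiction.
Both values of v5 lead to a conflict.

UNSATISFIABLE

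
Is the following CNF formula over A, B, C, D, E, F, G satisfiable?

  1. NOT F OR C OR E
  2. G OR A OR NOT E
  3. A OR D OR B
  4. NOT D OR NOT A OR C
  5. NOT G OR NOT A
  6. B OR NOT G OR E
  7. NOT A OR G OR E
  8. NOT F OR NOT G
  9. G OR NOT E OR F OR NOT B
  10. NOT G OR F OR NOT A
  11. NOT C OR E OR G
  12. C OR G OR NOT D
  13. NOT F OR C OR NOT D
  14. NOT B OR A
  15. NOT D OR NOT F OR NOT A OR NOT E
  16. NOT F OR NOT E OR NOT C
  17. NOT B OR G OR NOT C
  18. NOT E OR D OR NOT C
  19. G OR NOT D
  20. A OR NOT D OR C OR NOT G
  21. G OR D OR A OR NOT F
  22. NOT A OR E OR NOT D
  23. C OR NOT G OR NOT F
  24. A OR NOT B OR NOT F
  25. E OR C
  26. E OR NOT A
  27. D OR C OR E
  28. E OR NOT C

Suppose G = false.
From the singleton clause (NOT D), D = false.
Suppose A = true.
From the singleton clause (E), E = true.
From the singleton clause (NOT C), C = false.
Suppose F = true.
Every clause is now satisfied; B is unconstrained.
A satisfying assignment: A=true; B=false; C=false; D=false; E=true; F=true; G=false.

Satisfiable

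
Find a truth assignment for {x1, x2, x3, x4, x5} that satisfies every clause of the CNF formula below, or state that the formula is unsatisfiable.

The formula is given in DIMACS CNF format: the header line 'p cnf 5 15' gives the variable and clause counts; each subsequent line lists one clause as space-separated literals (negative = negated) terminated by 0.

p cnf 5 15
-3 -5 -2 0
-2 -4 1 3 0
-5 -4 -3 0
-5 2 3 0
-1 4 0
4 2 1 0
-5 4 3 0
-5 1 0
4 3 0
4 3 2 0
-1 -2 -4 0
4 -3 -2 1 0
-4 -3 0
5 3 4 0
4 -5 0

x1: False, x2: False, x3: False, x4: True, x5: False

Branch on x1: set x1 = False.
Unit clause (¬x5) forces x5 = False.
Branch on x4: set x4 = True.
Unit clause (¬x3) forces x3 = False.
Unit clause (¬x2) forces x2 = False.
This assignment satisfies each clause.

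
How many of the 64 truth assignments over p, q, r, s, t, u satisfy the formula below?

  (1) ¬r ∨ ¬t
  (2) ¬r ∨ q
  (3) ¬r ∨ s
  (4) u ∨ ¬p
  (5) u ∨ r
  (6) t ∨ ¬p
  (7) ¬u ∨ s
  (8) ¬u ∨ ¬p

There are 2^6 = 64 truth assignments over (p, q, r, s, t, u).
Split on p. With p = True, the clauses containing p are satisfied and ¬p drops from the rest; 0 of the 2^5 = 32 assignments to the other variables satisfy what remains.
With p = False, by the same count on the reduced clause set, 6 assignments work.
(One model: p=F, q=F, r=F, s=T, t=F, u=T.)
Total: 0 + 6 = 6.

6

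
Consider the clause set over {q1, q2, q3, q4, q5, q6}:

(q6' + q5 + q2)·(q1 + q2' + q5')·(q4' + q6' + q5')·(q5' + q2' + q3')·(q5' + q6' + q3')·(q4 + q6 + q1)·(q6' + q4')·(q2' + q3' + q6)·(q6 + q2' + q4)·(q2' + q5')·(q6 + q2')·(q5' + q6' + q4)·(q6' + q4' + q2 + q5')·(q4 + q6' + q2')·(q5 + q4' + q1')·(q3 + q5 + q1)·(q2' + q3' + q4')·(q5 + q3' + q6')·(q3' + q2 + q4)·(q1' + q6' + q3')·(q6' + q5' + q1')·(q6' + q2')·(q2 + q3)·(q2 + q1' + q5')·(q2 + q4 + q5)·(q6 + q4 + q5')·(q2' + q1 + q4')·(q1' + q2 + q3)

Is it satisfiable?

Yes

Suppose q6 = 0.
Unit clause (q2') forces q2 = 0.
Unit clause (q3) forces q3 = 1.
Unit clause (q4) forces q4 = 1.
Suppose q5 = 0.
Unit clause (q1') forces q1 = 0.
Every clause now holds.
A satisfying assignment: q1 ↦ 0,  q2 ↦ 0,  q3 ↦ 1,  q4 ↦ 1,  q5 ↦ 0,  q6 ↦ 0.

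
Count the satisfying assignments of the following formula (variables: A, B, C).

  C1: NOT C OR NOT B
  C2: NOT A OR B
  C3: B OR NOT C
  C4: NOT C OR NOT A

There are 2^3 = 8 truth assignments over (A, B, C).
Split on A. With A = true, the clauses containing A are satisfied and NOT A drops from the rest; 1 of the 2^2 = 4 assignments to the other variables satisfy what remains.
With A = false, by the same count on the reduced clause set, 2 assignments work.
(One model: A=F, B=F, C=F.)
Total: 1 + 2 = 3.

3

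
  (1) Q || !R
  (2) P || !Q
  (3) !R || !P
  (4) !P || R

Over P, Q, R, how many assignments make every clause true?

1

There are 2^3 = 8 truth assignments over (P, Q, R).
Check each against the 4 clauses (columns in the order P, Q, R):
  F F F  ✓ satisfies all
  F F T  ✗ fails (Q || !R)
  F T F  ✗ fails (P || !Q)
  F T T  ✗ fails (P || !Q)
  T F F  ✗ fails (!P || R)
  T F T  ✗ fails (Q || !R)
  T T F  ✗ fails (!P || R)
  T T T  ✗ fails (!R || !P)
1 of the 8 rows is a model.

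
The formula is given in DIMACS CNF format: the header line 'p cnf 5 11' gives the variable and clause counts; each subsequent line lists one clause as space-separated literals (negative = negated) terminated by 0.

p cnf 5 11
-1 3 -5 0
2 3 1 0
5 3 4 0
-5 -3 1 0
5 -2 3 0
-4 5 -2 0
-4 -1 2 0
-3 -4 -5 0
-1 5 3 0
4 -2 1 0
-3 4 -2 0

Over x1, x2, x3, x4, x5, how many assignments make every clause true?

There are 2^5 = 32 truth assignments over (x1, x2, x3, x4, x5).
Split on x2. With x2 = True, the clauses containing x2 are satisfied and ¬x2 drops from the rest; 1 of the 2^4 = 16 assignments to the other variables satisfy what remains.
With x2 = False, by the same count on the reduced clause set, 4 assignments work.
Total: 1 + 4 = 5.

5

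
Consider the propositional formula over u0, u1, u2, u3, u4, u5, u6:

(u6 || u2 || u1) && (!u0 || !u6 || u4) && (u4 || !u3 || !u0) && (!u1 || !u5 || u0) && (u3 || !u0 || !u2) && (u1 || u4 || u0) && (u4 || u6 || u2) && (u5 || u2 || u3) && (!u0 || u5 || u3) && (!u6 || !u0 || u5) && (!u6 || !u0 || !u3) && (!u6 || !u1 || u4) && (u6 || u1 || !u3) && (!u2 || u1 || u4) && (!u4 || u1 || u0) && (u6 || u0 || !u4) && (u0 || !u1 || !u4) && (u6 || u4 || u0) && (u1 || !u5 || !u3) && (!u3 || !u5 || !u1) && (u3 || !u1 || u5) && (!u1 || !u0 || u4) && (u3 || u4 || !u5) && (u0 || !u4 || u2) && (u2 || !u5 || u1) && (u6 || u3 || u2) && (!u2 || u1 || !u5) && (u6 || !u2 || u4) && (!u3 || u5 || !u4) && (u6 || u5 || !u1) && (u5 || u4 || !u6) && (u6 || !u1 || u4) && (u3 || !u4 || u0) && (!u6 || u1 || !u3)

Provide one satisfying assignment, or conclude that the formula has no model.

u0 ↦ true,  u1 ↦ true,  u2 ↦ false,  u3 ↦ false,  u4 ↦ true,  u5 ↦ true,  u6 ↦ true

Branch on u6: set u6 = true.
Branch on u0: set u0 = true.
Unit clause (u4) forces u4 = true.
Unit clause (u5) forces u5 = true.
Unit clause (!u3) forces u3 = false.
Unit clause (!u2) forces u2 = false.
Unit clause (u1) forces u1 = true.
All clauses are satisfied.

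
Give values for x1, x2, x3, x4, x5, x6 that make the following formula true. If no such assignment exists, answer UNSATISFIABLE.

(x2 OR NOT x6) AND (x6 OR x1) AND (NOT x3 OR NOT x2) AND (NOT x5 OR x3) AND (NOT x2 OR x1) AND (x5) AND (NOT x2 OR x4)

Unit clause (x5) forces x5 = true.
Unit clause (x3) forces x3 = true.
Unit clause (NOT x2) forces x2 = false.
Unit clause (NOT x6) forces x6 = false.
Unit clause (x1) forces x1 = true.
All clauses hold; x4 can take either value.

x1=true; x2=false; x3=true; x4=true; x5=true; x6=false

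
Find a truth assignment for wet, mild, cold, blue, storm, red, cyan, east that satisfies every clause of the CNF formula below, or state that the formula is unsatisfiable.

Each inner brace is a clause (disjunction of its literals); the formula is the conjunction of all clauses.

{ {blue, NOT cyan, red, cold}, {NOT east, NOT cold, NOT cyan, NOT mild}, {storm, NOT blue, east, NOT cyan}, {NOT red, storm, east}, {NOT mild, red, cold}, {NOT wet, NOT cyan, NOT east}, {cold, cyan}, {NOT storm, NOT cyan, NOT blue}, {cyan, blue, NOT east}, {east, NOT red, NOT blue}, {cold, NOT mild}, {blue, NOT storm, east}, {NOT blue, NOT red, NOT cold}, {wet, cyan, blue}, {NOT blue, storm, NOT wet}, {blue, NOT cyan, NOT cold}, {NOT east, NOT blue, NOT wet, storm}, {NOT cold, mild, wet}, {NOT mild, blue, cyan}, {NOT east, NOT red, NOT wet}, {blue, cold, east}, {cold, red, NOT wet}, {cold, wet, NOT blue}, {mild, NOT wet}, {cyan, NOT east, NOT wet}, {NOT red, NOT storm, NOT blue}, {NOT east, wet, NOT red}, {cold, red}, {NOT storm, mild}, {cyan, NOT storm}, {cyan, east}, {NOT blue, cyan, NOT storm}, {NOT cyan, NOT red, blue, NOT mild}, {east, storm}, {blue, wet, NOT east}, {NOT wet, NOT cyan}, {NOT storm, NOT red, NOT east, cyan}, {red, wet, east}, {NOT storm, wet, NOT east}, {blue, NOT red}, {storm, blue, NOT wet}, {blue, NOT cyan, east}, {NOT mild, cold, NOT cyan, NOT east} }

Case cold = true:
Case blue = true:
(NOT red) alone gives red = false.
Case storm = false:
(NOT wet) alone gives wet = false.
(mild) alone gives mild = true.
(east) alone gives east = true.
(NOT cyan) alone gives cyan = false.
This assignment satisfies each clause.

wet=false, mild=true, cold=true, blue=true, storm=false, red=false, cyan=false, east=true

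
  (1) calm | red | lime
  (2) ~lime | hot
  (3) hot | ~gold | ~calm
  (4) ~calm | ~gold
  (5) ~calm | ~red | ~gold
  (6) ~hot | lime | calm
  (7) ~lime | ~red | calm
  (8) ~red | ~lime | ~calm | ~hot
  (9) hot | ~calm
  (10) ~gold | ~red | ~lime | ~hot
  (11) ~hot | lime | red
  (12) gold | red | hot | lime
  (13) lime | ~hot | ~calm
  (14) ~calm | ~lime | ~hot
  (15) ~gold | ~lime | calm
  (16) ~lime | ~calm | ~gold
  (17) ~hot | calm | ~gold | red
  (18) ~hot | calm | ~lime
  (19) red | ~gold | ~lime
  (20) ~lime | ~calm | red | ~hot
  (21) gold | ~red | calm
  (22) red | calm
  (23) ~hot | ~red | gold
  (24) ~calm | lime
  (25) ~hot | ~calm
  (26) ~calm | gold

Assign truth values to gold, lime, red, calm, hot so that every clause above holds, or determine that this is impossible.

gold: 1; lime: 0; red: 1; calm: 0; hot: 0

Case lime = 0:
The clause (~calm) is unit, so calm = 0.
The clause (red) is unit, so red = 1.
The clause (~hot) is unit, so hot = 0.
The clause (gold) is unit, so gold = 1.
This assignment satisfies each clause.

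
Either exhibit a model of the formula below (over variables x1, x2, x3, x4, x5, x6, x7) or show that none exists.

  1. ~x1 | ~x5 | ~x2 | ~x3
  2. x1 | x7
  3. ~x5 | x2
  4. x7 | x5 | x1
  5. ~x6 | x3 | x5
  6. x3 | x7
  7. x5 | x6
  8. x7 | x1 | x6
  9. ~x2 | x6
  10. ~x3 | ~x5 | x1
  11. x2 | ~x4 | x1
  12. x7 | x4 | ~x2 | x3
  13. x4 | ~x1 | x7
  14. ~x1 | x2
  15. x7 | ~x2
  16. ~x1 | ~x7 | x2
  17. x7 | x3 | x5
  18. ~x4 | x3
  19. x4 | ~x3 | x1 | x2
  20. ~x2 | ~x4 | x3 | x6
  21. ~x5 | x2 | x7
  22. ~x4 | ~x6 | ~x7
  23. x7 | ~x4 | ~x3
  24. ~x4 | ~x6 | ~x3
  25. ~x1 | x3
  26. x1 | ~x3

x1: 0, x2: 1, x3: 0, x4: 0, x5: 1, x6: 1, x7: 1

Case x1 = 0:
The clause (x7) is unit, so x7 = 1.
The clause (~x3) is unit, so x3 = 0.
The clause (~x4) is unit, so x4 = 0.
Case x5 = 1:
The clause (x2) is unit, so x2 = 1.
The clause (x6) is unit, so x6 = 1.
This assignment satisfies each clause.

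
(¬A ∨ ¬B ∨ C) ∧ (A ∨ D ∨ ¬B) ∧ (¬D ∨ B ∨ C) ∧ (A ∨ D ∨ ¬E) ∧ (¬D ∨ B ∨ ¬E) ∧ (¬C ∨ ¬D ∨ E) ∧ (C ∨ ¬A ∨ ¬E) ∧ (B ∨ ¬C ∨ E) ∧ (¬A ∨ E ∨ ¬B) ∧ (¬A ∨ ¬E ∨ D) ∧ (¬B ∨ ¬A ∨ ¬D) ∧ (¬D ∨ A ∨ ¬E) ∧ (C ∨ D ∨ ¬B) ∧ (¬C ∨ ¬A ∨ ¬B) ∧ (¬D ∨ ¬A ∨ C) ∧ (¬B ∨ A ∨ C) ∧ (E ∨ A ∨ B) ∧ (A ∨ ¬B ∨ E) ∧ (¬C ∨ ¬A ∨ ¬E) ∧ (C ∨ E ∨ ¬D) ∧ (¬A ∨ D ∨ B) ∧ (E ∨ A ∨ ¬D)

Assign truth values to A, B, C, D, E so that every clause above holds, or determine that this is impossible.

UNSATISFIABLE

Suppose A = False.
Suppose D = True.
From the singleton clause (¬E), E = False.
Now (E) is unsatisfied and unit — conflict.
So D must be the other value — set D = False.
From the singleton clause (¬B), B = False.
From the singleton clause (¬E), E = False.
Now (E) is unsatisfied and unit — conflict.
Neither D = True nor D = False works.
So A must be the other value — set A = True.
Suppose B = False.
From the singleton clause (D), D = True.
From the singleton clause (C), C = True.
From the singleton clause (¬E), E = False.
Now (E) is unsatisfied and unit — conflict.
So B must be the other value — set B = True.
From the singleton clause (C), C = True.
Now (¬C) is unsatisfied and unit — conflict.
Neither B = True nor B = False works.
Neither A = True nor A = False works.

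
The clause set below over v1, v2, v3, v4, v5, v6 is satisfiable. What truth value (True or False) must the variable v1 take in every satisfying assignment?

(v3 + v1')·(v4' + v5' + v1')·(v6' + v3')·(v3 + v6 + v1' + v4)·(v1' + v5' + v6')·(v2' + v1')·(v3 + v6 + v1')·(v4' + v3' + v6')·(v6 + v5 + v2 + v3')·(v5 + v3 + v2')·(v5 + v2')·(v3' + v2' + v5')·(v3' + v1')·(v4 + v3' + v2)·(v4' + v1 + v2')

Suppose v1 = 1.
(v3) alone gives v3 = 1.
That conflicts with the unit clause (v3').
So every satisfying assignment has v1 = False.

False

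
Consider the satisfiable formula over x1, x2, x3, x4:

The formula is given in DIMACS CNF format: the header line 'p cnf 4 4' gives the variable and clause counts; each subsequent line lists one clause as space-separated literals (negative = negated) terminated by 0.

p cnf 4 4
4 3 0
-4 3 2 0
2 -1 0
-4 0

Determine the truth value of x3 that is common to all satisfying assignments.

True

Suppose x3 = False.
The clause (x4) is unit, so x4 = True.
Now (¬x4) is unsatisfied and unit — conflict.
So every satisfying assignment has x3 = True.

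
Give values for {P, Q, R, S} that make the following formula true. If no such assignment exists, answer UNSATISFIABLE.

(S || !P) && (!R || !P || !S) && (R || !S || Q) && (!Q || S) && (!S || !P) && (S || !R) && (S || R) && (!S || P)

Case S = true:
From the singleton clause (!P), P = false.
But (P) is also a unit clause — contradiction.
So S must be the other value — set S = false.
From the singleton clause (!P), P = false.
From the singleton clause (!Q), Q = false.
From the singleton clause (!R), R = false.
But (R) is also a unit clause — contradiction.
Both values of S lead to a conflict.

UNSATISFIABLE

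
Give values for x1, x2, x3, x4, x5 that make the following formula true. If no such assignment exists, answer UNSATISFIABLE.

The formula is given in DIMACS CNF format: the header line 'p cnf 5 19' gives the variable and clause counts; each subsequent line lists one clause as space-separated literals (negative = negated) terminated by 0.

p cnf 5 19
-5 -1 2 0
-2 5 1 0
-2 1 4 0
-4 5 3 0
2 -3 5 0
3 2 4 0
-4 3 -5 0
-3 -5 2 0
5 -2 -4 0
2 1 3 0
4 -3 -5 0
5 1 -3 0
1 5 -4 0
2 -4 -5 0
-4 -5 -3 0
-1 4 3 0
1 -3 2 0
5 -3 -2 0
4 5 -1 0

UNSATISFIABLE

Branch on x5: set x5 = False.
Branch on x2: set x2 = False.
Unit clause (¬x3) forces x3 = False.
Unit clause (¬x4) forces x4 = False.
But (x4) is also a unit clause — contradiction.
Backtrack on x2: now try x2 = True.
Unit clause (x1) forces x1 = True.
Unit clause (¬x4) forces x4 = False.
But (x4) is also a unit clause — contradiction.
Either choice for x2 ends in contradiction.
Backtrack on x5: now try x5 = True.
Branch on x1: set x1 = False.
Branch on x2: set x2 = False.
Unit clause (¬x3) forces x3 = False.
But (x3) is also a unit clause — contradiction.
Backtrack on x2: now try x2 = True.
Unit clause (x4) forces x4 = True.
Unit clause (x3) forces x3 = True.
But (¬x3) is also a unit clause — contradiction.
Either choice for x2 ends in contradiction.
Backtrack on x1: now try x1 = True.
Unit clause (x2) forces x2 = True.
Branch on x4: set x4 = False.
Unit clause (¬x3) forces x3 = False.
But (x3) is also a unit clause — contradiction.
Backtrack on x4: now try x4 = True.
Unit clause (x3) forces x3 = True.
But (¬x3) is also a unit clause — contradiction.
Either choice for x4 ends in contradiction.
Either choice for x1 ends in contradiction.
Either choice for x5 ends in contradiction.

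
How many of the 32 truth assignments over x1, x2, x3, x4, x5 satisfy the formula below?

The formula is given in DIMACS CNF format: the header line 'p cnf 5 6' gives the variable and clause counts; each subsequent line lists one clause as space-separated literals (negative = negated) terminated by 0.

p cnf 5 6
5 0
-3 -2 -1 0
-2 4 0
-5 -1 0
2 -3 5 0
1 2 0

2

There are 2^5 = 32 truth assignments over (x1, x2, x3, x4, x5).
Split on x4. With x4 = True, the clauses containing x4 are satisfied and ¬x4 drops from the rest; 2 of the 2^4 = 16 assignments to the other variables satisfy what remains.
With x4 = False, by the same count on the reduced clause set, 0 assignments work.
(One model: x1=F, x2=T, x3=F, x4=T, x5=T.)
Total: 2 + 0 = 2.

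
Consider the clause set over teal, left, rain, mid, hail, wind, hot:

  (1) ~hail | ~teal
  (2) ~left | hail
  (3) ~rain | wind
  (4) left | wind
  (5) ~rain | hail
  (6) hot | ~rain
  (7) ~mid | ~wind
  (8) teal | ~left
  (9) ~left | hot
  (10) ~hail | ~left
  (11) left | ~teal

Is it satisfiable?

Satisfiable

Branch on hail: set hail = 0.
Unit clause (~left) forces left = 0.
Unit clause (wind) forces wind = 1.
Unit clause (~rain) forces rain = 0.
Unit clause (~mid) forces mid = 0.
Unit clause (~teal) forces teal = 0.
All clauses hold; hot can take either value.
A satisfying assignment: teal: 0,  left: 0,  rain: 0,  mid: 0,  hail: 0,  wind: 1,  hot: 0.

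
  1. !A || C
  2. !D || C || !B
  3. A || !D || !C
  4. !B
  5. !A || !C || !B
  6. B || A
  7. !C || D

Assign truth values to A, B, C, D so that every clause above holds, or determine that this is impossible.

The clause (!B) is unit, so B = false.
The clause (A) is unit, so A = true.
The clause (C) is unit, so C = true.
The clause (D) is unit, so D = true.
Every clause now holds.

A: true; B: false; C: true; D: true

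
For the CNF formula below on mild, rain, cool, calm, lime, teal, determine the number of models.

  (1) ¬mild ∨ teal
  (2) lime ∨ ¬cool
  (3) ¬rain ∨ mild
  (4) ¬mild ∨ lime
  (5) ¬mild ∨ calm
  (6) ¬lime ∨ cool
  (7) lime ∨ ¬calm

8

There are 2^6 = 64 truth assignments over (mild, rain, cool, calm, lime, teal).
Split on lime. With lime = True, the clauses containing lime are satisfied and ¬lime drops from the rest; 6 of the 2^5 = 32 assignments to the other variables satisfy what remains.
With lime = False, by the same count on the reduced clause set, 2 assignments work.
(One model: mild=F, rain=F, cool=F, calm=F, lime=F, teal=F.)
Total: 6 + 2 = 8.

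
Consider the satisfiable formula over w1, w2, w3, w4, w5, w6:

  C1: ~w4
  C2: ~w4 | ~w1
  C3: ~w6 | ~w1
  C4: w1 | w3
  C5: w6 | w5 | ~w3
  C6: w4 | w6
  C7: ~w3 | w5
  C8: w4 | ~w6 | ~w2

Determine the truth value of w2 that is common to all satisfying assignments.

False

Suppose w2 = 1.
Unit clause (~w4) forces w4 = 0.
Unit clause (w6) forces w6 = 1.
That conflicts with the unit clause (~w6).
So every satisfying assignment has w2 = False.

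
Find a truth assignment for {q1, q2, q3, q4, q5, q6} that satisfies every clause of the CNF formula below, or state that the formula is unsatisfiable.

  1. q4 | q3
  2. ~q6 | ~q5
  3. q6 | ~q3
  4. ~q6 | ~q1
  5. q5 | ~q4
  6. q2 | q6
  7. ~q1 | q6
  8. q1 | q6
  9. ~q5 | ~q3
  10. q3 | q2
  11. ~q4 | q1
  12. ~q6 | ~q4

Suppose q4 = 0.
(q3) alone gives q3 = 1.
(q6) alone gives q6 = 1.
(~q5) alone gives q5 = 0.
(~q1) alone gives q1 = 0.
No clause remains; q2 is free.

q1: 0; q2: 1; q3: 1; q4: 0; q5: 0; q6: 1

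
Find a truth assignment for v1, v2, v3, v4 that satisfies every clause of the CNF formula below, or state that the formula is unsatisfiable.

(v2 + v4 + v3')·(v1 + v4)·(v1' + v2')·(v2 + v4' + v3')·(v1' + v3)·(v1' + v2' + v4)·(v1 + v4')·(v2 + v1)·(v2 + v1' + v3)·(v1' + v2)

Try v1 = 1.
(v2') alone gives v2 = 0.
That conflicts with the unit clause (v2).
So v1 must be the other value — set v1 = 0.
(v4) alone gives v4 = 1.
That conflicts with the unit clause (v4').
Both values of v1 lead to a conflict.

UNSATISFIABLE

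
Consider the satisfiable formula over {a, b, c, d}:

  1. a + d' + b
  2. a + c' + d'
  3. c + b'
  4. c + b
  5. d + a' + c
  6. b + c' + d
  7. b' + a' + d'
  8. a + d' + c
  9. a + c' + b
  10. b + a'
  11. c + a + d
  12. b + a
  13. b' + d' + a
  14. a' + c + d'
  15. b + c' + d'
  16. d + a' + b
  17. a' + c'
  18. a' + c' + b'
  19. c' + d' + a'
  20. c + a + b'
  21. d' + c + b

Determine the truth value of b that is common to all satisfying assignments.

True

Suppose b = 0.
Unit clause (c) forces c = 1.
Unit clause (d) forces d = 1.
Now (d') is unsatisfied and unit — conflict.
So every satisfying assignment has b = True.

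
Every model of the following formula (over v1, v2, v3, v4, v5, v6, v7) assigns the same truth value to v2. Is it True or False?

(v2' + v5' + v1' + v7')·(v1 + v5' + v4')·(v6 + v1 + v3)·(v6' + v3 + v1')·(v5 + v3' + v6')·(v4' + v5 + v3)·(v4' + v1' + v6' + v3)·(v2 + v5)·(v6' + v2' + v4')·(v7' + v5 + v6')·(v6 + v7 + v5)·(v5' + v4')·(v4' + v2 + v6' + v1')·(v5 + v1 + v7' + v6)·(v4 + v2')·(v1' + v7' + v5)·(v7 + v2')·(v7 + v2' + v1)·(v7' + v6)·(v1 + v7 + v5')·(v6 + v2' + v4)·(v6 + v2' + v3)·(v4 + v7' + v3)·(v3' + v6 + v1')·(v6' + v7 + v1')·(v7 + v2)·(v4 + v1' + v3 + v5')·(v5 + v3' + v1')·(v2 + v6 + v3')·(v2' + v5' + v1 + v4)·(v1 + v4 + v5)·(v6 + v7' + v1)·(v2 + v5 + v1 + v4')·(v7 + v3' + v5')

Suppose v2 = 1.
From the singleton clause (v4), v4 = 1.
From the singleton clause (v6'), v6 = 0.
From the singleton clause (v5'), v5 = 0.
From the singleton clause (v3), v3 = 1.
From the singleton clause (v7), v7 = 1.
Now (v7') is unsatisfied and unit — conflict.
So every satisfying assignment has v2 = False.

False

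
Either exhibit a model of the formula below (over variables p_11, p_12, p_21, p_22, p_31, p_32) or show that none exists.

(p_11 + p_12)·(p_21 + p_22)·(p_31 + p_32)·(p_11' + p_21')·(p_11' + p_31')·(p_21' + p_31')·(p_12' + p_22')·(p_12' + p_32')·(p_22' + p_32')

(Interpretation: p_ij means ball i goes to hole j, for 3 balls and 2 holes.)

UNSATISFIABLE

Suppose p_11 = 1.
(p_21') alone gives p_21 = 0.
(p_22) alone gives p_22 = 1.
(p_31') alone gives p_31 = 0.
(p_32) alone gives p_32 = 1.
Now (p_32') is unsatisfied and unit — conflict.
That branch fails; take p_11 = 0 instead.
(p_12) alone gives p_12 = 1.
(p_22') alone gives p_22 = 0.
(p_21) alone gives p_21 = 1.
(p_31') alone gives p_31 = 0.
(p_32) alone gives p_32 = 1.
Now (p_32') is unsatisfied and unit — conflict.
Both values of p_11 lead to a conflict.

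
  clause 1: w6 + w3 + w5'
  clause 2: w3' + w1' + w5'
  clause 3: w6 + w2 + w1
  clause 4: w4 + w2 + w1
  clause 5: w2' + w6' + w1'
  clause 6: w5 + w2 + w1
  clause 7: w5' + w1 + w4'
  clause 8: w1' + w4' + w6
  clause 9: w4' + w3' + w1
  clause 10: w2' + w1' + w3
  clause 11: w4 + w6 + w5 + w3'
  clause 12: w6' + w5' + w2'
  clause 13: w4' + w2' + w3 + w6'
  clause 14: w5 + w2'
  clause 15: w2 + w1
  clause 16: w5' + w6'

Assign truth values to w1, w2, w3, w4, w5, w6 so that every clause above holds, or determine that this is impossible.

w1=1, w2=0, w3=1, w4=0, w5=0, w6=1

Case w5 = 0:
The clause (w2') is unit, so w2 = 0.
The clause (w1) is unit, so w1 = 1.
Case w4 = 0:
Case w6 = 1:
Every clause is now satisfied; w3 is unconstrained.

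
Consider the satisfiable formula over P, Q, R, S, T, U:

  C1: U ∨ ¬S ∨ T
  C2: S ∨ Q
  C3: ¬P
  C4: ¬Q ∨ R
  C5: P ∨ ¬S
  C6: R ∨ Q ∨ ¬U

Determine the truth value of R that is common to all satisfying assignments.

Suppose R = False.
Unit clause (¬P) forces P = False.
Unit clause (¬Q) forces Q = False.
Unit clause (S) forces S = True.
That conflicts with the unit clause (¬S).
So every satisfying assignment has R = True.

True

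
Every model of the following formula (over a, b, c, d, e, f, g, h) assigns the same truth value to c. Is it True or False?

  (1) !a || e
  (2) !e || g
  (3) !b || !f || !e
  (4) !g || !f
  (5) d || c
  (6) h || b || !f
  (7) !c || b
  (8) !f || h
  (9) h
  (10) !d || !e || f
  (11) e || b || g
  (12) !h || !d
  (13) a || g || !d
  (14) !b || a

Suppose c = false.
The clause (d) is unit, so d = true.
The clause (h) is unit, so h = true.
But (!h) is also a unit clause — contradiction.
So every satisfying assignment has c = True.

True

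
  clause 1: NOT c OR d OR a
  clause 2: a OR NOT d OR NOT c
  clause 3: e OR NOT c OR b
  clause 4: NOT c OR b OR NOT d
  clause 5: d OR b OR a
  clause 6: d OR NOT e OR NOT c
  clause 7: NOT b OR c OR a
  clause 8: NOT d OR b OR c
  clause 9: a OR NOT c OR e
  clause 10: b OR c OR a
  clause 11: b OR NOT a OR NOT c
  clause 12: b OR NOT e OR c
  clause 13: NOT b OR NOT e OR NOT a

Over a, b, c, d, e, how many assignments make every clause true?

There are 2^5 = 32 truth assignments over (a, b, c, d, e).
Split on b. With b = true, the clauses containing b are satisfied and NOT b drops from the rest; 4 of the 2^4 = 16 assignments to the other variables satisfy what remains.
With b = false, by the same count on the reduced clause set, 1 assignment works.
(One model: a=T, b=F, c=F, d=F, e=F.)
Total: 4 + 1 = 5.

5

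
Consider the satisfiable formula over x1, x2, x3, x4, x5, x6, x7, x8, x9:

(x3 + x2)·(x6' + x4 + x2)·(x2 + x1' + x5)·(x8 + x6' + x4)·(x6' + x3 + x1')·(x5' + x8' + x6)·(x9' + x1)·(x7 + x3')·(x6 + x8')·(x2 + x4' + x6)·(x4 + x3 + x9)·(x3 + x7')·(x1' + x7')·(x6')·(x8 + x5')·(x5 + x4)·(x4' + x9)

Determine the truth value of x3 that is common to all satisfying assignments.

Suppose x3 = 1.
From the singleton clause (x7), x7 = 1.
From the singleton clause (x1'), x1 = 0.
From the singleton clause (x9'), x9 = 0.
From the singleton clause (x6'), x6 = 0.
From the singleton clause (x8'), x8 = 0.
From the singleton clause (x5'), x5 = 0.
From the singleton clause (x4), x4 = 1.
That conflicts with the unit clause (x4').
So every satisfying assignment has x3 = False.

False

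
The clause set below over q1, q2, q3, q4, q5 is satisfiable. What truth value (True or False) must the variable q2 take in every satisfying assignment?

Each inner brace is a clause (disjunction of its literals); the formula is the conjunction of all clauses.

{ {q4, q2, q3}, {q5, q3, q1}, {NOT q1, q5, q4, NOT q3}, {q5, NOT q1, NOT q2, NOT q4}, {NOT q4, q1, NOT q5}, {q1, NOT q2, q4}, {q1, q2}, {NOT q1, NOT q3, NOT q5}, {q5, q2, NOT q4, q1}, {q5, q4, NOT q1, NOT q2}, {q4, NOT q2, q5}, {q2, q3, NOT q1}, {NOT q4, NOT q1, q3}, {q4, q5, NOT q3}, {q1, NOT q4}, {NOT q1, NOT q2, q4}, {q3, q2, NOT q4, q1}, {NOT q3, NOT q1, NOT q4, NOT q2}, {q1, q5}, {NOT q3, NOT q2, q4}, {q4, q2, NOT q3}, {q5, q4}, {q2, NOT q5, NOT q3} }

False

Suppose q2 = true.
Branch on q1: set q1 = true.
Unit clause (q4) forces q4 = true.
Unit clause (q5) forces q5 = true.
Unit clause (NOT q3) forces q3 = false.
Now (q3) is unsatisfied and unit — conflict.
So q1 must be the other value — set q1 = false.
Unit clause (q4) forces q4 = true.
Now (NOT q4) is unsatisfied and unit — conflict.
Both values of q1 lead to a conflict.
So every satisfying assignment has q2 = False.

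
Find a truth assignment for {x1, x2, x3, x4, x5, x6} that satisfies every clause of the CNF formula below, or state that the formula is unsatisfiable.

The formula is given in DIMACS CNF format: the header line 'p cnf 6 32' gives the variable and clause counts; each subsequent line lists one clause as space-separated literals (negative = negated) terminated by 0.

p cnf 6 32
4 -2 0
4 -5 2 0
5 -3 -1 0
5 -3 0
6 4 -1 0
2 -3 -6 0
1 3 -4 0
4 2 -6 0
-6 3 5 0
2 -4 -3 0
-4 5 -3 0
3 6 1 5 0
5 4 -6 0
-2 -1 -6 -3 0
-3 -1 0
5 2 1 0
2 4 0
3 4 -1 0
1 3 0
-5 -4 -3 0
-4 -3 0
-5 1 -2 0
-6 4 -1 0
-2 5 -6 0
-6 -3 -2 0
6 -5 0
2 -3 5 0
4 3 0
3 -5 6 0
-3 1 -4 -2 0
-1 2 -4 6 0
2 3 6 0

Branch on x4: set x4 = True.
The clause (¬x3) is unit, so x3 = False.
The clause (x1) is unit, so x1 = True.
Branch on x6: set x6 = False.
The clause (¬x5) is unit, so x5 = False.
The clause (x2) is unit, so x2 = True.
This assignment satisfies each clause.

x1: True, x2: True, x3: False, x4: True, x5: False, x6: False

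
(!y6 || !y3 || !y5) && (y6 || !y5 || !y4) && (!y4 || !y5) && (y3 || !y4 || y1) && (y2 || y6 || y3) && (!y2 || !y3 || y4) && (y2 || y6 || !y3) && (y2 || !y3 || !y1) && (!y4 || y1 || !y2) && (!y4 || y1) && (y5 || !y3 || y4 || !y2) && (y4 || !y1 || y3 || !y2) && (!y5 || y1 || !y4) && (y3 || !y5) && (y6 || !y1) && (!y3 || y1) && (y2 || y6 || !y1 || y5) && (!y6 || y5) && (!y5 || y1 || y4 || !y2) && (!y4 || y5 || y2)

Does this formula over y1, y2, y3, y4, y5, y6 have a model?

Try y4 = false.
Try y2 = true.
(!y3) alone gives y3 = false.
(!y1) alone gives y1 = false.
(!y5) alone gives y5 = false.
(!y6) alone gives y6 = false.
All clauses are satisfied.
A satisfying assignment: y1 ↦ false,  y2 ↦ true,  y3 ↦ false,  y4 ↦ false,  y5 ↦ false,  y6 ↦ false.

Yes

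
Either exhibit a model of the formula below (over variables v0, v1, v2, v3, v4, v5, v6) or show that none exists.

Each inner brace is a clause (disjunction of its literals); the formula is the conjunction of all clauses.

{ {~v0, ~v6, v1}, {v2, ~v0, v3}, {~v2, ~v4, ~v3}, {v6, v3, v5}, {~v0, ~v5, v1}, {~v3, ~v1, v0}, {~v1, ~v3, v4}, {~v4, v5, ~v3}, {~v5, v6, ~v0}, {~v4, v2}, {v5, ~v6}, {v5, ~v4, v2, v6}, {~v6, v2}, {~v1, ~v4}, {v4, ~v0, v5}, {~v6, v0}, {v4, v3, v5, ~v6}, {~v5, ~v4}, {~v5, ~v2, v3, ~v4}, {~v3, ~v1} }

Case v4 = 0:
Case v1 = 0:
Case v0 = 0:
The clause (~v6) is unit, so v6 = 0.
Case v3 = 1:
Every clause is now satisfied; v2, v5 are unconstrained.

v0 ↦ 0; v1 ↦ 0; v2 ↦ 0; v3 ↦ 1; v4 ↦ 0; v5 ↦ 1; v6 ↦ 0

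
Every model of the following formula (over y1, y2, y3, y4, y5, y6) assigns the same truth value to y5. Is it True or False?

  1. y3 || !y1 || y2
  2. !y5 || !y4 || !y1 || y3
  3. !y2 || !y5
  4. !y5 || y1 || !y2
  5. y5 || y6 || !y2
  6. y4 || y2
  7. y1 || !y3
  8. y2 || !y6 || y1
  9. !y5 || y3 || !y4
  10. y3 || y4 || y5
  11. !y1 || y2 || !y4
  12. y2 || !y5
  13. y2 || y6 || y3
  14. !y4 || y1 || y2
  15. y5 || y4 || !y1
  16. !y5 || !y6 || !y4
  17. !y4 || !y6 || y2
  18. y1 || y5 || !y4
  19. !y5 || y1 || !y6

False

Suppose y5 = true.
From the singleton clause (!y2), y2 = false.
That conflicts with the unit clause (y2).
So every satisfying assignment has y5 = False.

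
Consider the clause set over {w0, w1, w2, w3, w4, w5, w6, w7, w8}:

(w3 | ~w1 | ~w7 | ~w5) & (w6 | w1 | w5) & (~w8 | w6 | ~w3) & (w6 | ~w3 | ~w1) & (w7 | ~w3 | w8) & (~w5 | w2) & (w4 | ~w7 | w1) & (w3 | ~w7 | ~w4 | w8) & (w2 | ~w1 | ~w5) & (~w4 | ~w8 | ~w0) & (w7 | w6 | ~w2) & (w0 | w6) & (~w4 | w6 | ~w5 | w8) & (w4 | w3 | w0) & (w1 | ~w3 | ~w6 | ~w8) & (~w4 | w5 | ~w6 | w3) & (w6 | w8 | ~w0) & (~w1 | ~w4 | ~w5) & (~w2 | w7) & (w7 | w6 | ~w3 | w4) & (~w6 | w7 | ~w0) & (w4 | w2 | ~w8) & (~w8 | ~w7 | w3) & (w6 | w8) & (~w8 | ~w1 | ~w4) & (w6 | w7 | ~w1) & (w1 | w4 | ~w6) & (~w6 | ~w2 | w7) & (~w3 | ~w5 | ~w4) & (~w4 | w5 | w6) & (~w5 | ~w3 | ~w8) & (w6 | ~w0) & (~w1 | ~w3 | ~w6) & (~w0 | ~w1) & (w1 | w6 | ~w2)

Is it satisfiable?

Branch on w5: set w5 = 0.
Branch on w6: set w6 = 1.
Branch on w4: set w4 = 1.
The clause (w3) is unit, so w3 = 1.
The clause (~w1) is unit, so w1 = 0.
The clause (~w8) is unit, so w8 = 0.
The clause (w7) is unit, so w7 = 1.
Every clause is now satisfied; w0, w2 are unconstrained.
A satisfying assignment: w0=1, w1=0, w2=0, w3=1, w4=1, w5=0, w6=1, w7=1, w8=0.

Yes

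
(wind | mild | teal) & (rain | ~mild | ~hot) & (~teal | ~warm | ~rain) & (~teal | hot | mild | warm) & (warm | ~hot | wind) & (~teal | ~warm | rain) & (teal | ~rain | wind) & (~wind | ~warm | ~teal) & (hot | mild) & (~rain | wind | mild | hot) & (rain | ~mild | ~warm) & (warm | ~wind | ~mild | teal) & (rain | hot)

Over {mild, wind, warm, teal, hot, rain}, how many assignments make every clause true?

11

There are 2^6 = 64 truth assignments over (mild, wind, warm, teal, hot, rain).
Split on warm. With warm = 1, the clauses containing warm are satisfied and ~warm drops from the rest; 4 of the 2^5 = 32 assignments to the other variables satisfy what remains.
With warm = 0, by the same count on the reduced clause set, 7 assignments work.
Total: 4 + 7 = 11.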